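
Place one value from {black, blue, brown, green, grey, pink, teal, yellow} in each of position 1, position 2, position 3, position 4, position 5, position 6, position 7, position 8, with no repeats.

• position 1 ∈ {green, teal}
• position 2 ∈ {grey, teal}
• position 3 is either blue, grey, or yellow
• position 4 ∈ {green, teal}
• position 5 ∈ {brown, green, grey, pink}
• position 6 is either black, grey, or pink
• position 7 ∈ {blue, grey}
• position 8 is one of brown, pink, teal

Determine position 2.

grey

Among the 8 variables, black fits only position 6 (and all 8 values in {black, blue, brown, green, grey, pink, teal, yellow} must be used), so position 6 = black.
The 7 still-open variables together cover exactly {blue, brown, green, grey, pink, teal, yellow} — 7 values for 7 variables — and yellow appears only in position 3's list, so position 3 = yellow.
The 6 still-open variables draw from only 6 values {blue, brown, green, grey, pink, teal}, so each is used; only position 7 can be blue, hence position 7 = blue.
position 1 and position 4 share exactly the 2 values {green, teal}; by pigeonhole those values go to them, so strike green, teal from position 2, position 5, position 8.
So position 2 = grey.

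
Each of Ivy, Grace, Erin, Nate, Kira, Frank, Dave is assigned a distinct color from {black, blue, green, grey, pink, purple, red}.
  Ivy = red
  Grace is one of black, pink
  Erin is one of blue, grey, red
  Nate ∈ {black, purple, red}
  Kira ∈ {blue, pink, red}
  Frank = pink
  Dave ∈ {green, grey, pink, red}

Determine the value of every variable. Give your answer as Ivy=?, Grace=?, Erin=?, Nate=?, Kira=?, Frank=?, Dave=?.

Ivy=red, Grace=black, Erin=grey, Nate=purple, Kira=blue, Frank=pink, Dave=green

Ivy's domain is down to {red}, so Ivy = red. Remove red from Erin, Nate, Kira, Dave.
Frank has just one choice, so Frank = pink. Strike pink from Grace, Kira, Dave.
That leaves Grace = black. Remove black from Nate.
Nate's domain is down to {purple}, so Nate = purple.
Kira must be blue (only option left). Remove blue from Erin.
Erin's domain is down to {grey}, so Erin = grey. Strike grey from Dave.
Dave's domain is down to {green}, so Dave = green.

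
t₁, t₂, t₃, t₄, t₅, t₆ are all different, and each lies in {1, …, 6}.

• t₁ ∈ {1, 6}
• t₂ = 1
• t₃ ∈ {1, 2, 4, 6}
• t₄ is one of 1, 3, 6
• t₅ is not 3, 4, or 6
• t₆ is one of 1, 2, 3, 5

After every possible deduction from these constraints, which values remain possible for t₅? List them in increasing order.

2, 5

t₂ must be 1 (only option left). Remove 1 from t₁, t₃, t₄, t₅, t₆.
That leaves t₁ = 6. Remove 6 from t₃, t₄.
That leaves t₄ = 3. So t₆ can't be 3.
The 3 still-open variables draw from only 3 values {2, 4, 5}, so each is used; only t₃ can be 4, hence t₃ = 4.
No further eliminations apply; t₅ can still be any of 2, 5.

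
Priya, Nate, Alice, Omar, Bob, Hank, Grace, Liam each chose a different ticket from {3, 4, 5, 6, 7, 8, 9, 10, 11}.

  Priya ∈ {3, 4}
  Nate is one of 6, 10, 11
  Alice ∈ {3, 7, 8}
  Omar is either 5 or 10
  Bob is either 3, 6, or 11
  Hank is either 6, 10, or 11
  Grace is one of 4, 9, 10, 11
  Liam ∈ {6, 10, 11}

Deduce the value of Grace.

9

Nate, Hank, Liam share exactly the 3 values {6, 10, 11}; by pigeonhole those values go to them, so strike 6, 10, 11 from Omar, Bob, Grace.
That leaves Omar = 5.
Bob must be 3 (only option left). Strike 3 from Priya, Alice.
That leaves Priya = 4. So Grace can't be 4.
So Grace = 9.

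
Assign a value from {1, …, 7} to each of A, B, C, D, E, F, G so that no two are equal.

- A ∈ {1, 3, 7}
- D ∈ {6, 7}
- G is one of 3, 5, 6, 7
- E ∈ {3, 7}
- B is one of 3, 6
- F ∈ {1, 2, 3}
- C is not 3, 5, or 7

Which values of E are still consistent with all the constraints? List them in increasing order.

3, 7

Among the 7 variables, 4 fits only C (and all 7 values in {1, 2, 3, 4, 5, 6, 7} must be used), so C = 4.
The 6 still-open variables draw from only 6 values {1, 2, 3, 5, 6, 7}, so each is used; only F can be 2, hence F = 2.
The 5 still-open variables draw from only 5 values {1, 3, 5, 6, 7}, so each is used; only A can be 1, hence A = 1.
The 4 still-open variables together cover exactly {3, 5, 6, 7} — 4 values for 4 variables — and 5 appears only in G's list, so G = 5.
No further eliminations apply; E can still be any of 3, 7.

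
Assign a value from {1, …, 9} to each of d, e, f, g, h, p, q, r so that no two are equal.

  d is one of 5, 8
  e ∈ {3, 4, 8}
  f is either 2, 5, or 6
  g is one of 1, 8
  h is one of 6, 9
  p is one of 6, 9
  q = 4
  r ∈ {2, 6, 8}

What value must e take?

3

q has just one choice, so q = 4. Remove 4 from e.
Among the 7 still-open variables, 1 fits only g (and all 7 values in {1, 2, 3, 5, 6, 8, 9} must be used), so g = 1.
The 6 still-open variables draw from only 6 values {2, 3, 5, 6, 8, 9}, so each is used; only e can be 3, hence e = 3.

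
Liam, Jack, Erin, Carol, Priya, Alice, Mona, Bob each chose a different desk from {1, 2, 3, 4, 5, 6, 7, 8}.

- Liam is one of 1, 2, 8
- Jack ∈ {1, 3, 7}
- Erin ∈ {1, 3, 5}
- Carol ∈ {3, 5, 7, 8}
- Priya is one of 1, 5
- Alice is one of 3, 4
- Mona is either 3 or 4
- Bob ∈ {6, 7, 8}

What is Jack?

7

The 8 variables draw from only 8 values {1, 2, 3, 4, 5, 6, 7, 8}, so each is used; only Liam can be 2, hence Liam = 2.
Among the 7 still-open variables, 6 fits only Bob (and all 7 values in {1, 3, 4, 5, 6, 7, 8} must be used), so Bob = 6.
The 6 still-open variables draw from only 6 values {1, 3, 4, 5, 7, 8}, so each is used; only Carol can be 8, hence Carol = 8.
Among the 5 still-open variables, 7 fits only Jack (and all 5 values in {1, 3, 4, 5, 7} must be used), so Jack = 7.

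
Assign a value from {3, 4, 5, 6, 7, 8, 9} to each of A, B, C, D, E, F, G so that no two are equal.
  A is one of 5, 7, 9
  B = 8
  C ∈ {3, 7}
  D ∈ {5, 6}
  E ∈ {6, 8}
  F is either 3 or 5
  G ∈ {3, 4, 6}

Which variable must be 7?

C

B has just one choice, so B = 8. Strike 8 from E.
E has just one choice, so E = 6. Strike 6 from D, G.
D's domain is down to {5}, so D = 5. So A, F can't be 5.
F must be 3 (only option left). So C, G can't be 3.
So 7 goes to C.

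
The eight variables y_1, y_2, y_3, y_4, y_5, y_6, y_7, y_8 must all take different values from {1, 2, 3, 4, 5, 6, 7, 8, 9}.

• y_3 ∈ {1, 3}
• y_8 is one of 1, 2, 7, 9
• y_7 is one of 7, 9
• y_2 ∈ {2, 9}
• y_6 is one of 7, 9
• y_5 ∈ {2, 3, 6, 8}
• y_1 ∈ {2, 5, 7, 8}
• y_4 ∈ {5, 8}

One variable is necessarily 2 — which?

The 8 variables draw from only 8 values {1, 2, 3, 5, 6, 7, 8, 9}, so each is used; only y_5 can be 6, hence y_5 = 6.
The 7 still-open variables draw from only 7 values {1, 2, 3, 5, 7, 8, 9}, so each is used; only y_3 can be 3, hence y_3 = 3.
Among the 6 still-open variables, 1 fits only y_8 (and all 6 values in {1, 2, 5, 7, 8, 9} must be used), so y_8 = 1.
y_6 and y_7 between them cover only {7, 9} — a naked pair. Remove those values from y_1, y_2.
So 2 goes to y_2.

y_2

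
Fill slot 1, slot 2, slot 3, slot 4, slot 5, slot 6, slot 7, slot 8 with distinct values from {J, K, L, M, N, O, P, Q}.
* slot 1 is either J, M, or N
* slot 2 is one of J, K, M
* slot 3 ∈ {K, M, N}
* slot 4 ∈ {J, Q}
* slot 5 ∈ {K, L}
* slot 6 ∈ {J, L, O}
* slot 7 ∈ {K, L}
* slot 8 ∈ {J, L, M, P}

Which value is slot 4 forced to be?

Q

Among the 8 variables, O fits only slot 6 (and all 8 values in {J, K, L, M, N, O, P, Q} must be used), so slot 6 = O.
Among the 7 still-open variables, P fits only slot 8 (and all 7 values in {J, K, L, M, N, P, Q} must be used), so slot 8 = P.
The 6 still-open variables together cover exactly {J, K, L, M, N, Q} — 6 values for 6 variables — and Q appears only in slot 4's list, so slot 4 = Q.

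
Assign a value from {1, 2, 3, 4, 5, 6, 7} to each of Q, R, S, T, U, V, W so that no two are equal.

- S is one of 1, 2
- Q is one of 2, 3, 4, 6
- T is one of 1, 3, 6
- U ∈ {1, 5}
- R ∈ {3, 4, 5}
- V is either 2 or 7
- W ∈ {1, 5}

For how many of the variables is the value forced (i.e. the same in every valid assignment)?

2

Among the 7 variables, 7 fits only V (and all 7 values in {1, 2, 3, 4, 5, 6, 7} must be used), so V = 7.
U and W between them cover only {1, 5} — a naked pair. Remove those values from R, S, T.
S's domain is down to {2}, so S = 2. Strike 2 from Q.
Determined: S=2, V=7. The other variables each still have more than one consistent value. That makes 2.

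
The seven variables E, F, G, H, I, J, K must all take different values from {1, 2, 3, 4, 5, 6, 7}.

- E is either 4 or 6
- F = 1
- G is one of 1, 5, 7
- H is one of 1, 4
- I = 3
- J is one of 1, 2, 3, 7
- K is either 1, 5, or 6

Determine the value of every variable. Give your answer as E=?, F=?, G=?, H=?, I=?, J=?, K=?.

E=6, F=1, G=7, H=4, I=3, J=2, K=5

F has just one choice, so F = 1. So G, H, J, K can't be 1.
H must be 4 (only option left). So E can't be 4.
I must be 3 (only option left). Strike 3 from J.
That leaves E = 6. Remove 6 from K.
K has just one choice, so K = 5. Eliminate 5 elsewhere: G.
G must be 7 (only option left). Strike 7 from J.
J must be 2 (only option left).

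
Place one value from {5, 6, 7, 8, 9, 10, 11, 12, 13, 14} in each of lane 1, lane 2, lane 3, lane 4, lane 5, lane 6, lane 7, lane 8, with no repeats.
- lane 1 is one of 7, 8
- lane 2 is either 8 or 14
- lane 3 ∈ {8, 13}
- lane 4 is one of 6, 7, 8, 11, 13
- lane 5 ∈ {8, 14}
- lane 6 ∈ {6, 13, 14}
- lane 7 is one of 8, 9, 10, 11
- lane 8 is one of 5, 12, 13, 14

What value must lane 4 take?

11

lane 2 and lane 5 between them cover only {8, 14} — a naked pair. Remove those values from lane 1, lane 3, lane 4, lane 6, lane 7, lane 8.
lane 1's domain is down to {7}, so lane 1 = 7. Remove 7 from lane 4.
lane 3's domain is down to {13}, so lane 3 = 13. So lane 4, lane 6, lane 8 can't be 13.
That leaves lane 6 = 6. Strike 6 from lane 4.
So lane 4 = 11.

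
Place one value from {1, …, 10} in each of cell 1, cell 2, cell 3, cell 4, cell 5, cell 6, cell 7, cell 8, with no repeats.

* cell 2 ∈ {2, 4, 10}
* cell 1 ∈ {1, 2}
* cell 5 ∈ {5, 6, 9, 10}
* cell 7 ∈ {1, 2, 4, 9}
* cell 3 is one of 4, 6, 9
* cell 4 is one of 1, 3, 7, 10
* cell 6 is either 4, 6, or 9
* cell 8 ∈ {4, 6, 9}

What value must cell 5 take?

5

The 3 variables cell 3, cell 6, cell 8 are confined to {4, 6, 9}, which locks those values in; drop them from cell 2, cell 5, cell 7.
cell 1 and cell 7 between them cover only {1, 2} — a naked pair. Remove those values from cell 2, cell 4.
cell 2 must be 10 (only option left). Eliminate 10 elsewhere: cell 4, cell 5.
So cell 5 = 5.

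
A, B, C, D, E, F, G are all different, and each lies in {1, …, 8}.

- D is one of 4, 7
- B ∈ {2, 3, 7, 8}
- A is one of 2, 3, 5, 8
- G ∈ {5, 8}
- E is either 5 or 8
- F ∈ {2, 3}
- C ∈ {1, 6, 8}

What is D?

4

E and G between them cover only {5, 8} — a naked pair. Remove those values from A, B, C.
A and F share exactly the 2 values {2, 3}; by pigeonhole those values go to them, so strike 2, 3 from B.
B has just one choice, so B = 7. So D can't be 7.
So D = 4.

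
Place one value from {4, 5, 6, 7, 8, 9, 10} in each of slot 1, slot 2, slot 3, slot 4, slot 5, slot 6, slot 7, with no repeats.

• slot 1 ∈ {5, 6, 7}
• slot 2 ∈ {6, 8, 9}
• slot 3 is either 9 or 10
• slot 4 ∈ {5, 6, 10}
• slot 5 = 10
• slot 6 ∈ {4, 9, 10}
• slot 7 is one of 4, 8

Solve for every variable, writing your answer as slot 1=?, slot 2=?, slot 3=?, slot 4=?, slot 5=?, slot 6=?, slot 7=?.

slot 1=7, slot 2=6, slot 3=9, slot 4=5, slot 5=10, slot 6=4, slot 7=8

slot 5's domain is down to {10}, so slot 5 = 10. Eliminate 10 elsewhere: slot 3, slot 4, slot 6.
slot 3's domain is down to {9}, so slot 3 = 9. Strike 9 from slot 2, slot 6.
slot 6 has just one choice, so slot 6 = 4. So slot 7 can't be 4.
slot 7 has just one choice, so slot 7 = 8. So slot 2 can't be 8.
slot 2 has just one choice, so slot 2 = 6. Eliminate 6 elsewhere: slot 1, slot 4.
slot 4 must be 5 (only option left). So slot 1 can't be 5.
slot 1 must be 7 (only option left).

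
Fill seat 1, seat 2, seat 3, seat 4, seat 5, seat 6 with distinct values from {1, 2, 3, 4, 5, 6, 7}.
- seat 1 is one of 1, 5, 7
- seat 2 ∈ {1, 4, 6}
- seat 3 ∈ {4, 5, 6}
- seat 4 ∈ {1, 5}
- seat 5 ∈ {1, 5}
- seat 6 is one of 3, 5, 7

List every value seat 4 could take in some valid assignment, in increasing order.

The 6 variables draw from only 6 values {1, 3, 4, 5, 6, 7}, so each is used; only seat 6 can be 3, hence seat 6 = 3.
The 5 still-open variables draw from only 5 values {1, 4, 5, 6, 7}, so each is used; only seat 1 can be 7, hence seat 1 = 7.
The 2 variables seat 4 and seat 5 are confined to {1, 5}, which locks those values in; drop them from seat 2, seat 3.
No further eliminations apply; seat 4 can still be any of 1, 5.

1, 5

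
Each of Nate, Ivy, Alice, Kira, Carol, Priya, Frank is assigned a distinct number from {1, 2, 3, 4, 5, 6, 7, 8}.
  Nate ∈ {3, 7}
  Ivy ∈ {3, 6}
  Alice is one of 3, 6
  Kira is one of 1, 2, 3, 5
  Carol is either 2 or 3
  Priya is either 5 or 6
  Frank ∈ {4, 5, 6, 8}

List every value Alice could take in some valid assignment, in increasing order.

3, 6

Ivy and Alice share exactly the 2 values {3, 6}; by pigeonhole those values go to them, so strike 3, 6 from Nate, Kira, Carol, Priya, Frank.
Nate must be 7 (only option left).
Carol has just one choice, so Carol = 2. Strike 2 from Kira.
Priya has just one choice, so Priya = 5. Remove 5 from Kira, Frank.
Kira has just one choice, so Kira = 1.
No further eliminations apply; Alice can still be any of 3, 6.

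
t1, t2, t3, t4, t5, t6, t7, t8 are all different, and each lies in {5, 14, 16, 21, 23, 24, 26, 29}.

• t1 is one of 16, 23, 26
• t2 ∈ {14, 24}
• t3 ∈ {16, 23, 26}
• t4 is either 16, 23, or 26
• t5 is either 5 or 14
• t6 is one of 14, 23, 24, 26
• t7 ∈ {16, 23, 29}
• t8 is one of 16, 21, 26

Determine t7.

29

The 8 variables draw from only 8 values {5, 14, 16, 21, 23, 24, 26, 29}, so each is used; only t5 can be 5, hence t5 = 5.
Among the 7 still-open variables, 21 fits only t8 (and all 7 values in {14, 16, 21, 23, 24, 26, 29} must be used), so t8 = 21.
The 6 still-open variables together cover exactly {14, 16, 23, 24, 26, 29} — 6 values for 6 variables — and 29 appears only in t7's list, so t7 = 29.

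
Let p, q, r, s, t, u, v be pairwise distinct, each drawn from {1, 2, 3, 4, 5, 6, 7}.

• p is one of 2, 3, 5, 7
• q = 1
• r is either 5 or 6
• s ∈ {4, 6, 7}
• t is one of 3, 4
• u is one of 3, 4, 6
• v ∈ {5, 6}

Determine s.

7

q has just one choice, so q = 1.
The 6 still-open variables draw from only 6 values {2, 3, 4, 5, 6, 7}, so each is used; only p can be 2, hence p = 2.
Among the 5 still-open variables, 7 fits only s (and all 5 values in {3, 4, 5, 6, 7} must be used), so s = 7.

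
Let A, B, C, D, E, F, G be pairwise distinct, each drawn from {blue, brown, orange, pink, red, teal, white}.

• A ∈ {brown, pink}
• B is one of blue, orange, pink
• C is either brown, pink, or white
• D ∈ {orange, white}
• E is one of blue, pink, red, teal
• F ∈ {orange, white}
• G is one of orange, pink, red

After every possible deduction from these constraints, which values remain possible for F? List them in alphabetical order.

The 7 variables together cover exactly {blue, brown, orange, pink, red, teal, white} — 7 values for 7 variables — and teal appears only in E's list, so E = teal.
The 6 still-open variables draw from only 6 values {blue, brown, orange, pink, red, white}, so each is used; only B can be blue, hence B = blue.
Among the 5 still-open variables, red fits only G (and all 5 values in {brown, orange, pink, red, white} must be used), so G = red.
The 2 variables D and F are confined to {orange, white}, which locks those values in; drop them from C.
No further eliminations apply; F can still be any of orange, white.

orange, white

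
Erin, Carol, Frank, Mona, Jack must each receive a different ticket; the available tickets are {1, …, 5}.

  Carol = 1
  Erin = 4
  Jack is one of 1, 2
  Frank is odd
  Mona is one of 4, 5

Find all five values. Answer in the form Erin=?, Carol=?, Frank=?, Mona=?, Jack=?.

Erin has just one choice, so Erin = 4. So Mona can't be 4.
Carol has just one choice, so Carol = 1. Remove 1 from Frank, Jack.
Mona has just one choice, so Mona = 5. Eliminate 5 elsewhere: Frank.
Jack must be 2 (only option left).
Frank's domain is down to {3}, so Frank = 3.

Erin=4, Carol=1, Frank=3, Mona=5, Jack=2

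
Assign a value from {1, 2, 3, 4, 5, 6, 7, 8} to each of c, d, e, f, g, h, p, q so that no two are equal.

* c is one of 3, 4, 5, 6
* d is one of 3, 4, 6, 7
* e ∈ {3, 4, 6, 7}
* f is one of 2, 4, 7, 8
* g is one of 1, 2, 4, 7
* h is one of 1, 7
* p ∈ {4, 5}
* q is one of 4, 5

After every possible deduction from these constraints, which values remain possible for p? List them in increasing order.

Among the 8 variables, 8 fits only f (and all 8 values in {1, 2, 3, 4, 5, 6, 7, 8} must be used), so f = 8.
Among the 7 still-open variables, 2 fits only g (and all 7 values in {1, 2, 3, 4, 5, 6, 7} must be used), so g = 2.
The 6 still-open variables draw from only 6 values {1, 3, 4, 5, 6, 7}, so each is used; only h can be 1, hence h = 1.
p and q share exactly the 2 values {4, 5}; by pigeonhole those values go to them, so strike 4, 5 from c, d, e.
No further eliminations apply; p can still be any of 4, 5.

4, 5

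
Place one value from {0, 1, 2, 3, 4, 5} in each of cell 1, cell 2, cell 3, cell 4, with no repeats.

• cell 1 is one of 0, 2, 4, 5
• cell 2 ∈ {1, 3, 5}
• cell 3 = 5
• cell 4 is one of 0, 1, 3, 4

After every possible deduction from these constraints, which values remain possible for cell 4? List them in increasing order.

0, 1, 3, 4

cell 3 must be 5 (only option left). Strike 5 from cell 1, cell 2.
No further eliminations apply; cell 4 can still be any of 0, 1, 3, 4.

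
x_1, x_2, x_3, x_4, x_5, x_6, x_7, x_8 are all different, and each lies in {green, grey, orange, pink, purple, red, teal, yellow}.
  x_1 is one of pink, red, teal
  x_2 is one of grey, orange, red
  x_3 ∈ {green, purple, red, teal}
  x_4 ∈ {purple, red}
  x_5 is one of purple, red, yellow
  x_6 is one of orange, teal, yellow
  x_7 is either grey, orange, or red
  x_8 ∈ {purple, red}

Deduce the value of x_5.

yellow

The 8 variables draw from only 8 values {green, grey, orange, pink, purple, red, teal, yellow}, so each is used; only x_3 can be green, hence x_3 = green.
The 7 still-open variables draw from only 7 values {grey, orange, pink, purple, red, teal, yellow}, so each is used; only x_1 can be pink, hence x_1 = pink.
Among the 6 still-open variables, teal fits only x_6 (and all 6 values in {grey, orange, purple, red, teal, yellow} must be used), so x_6 = teal.
The 5 still-open variables draw from only 5 values {grey, orange, purple, red, yellow}, so each is used; only x_5 can be yellow, hence x_5 = yellow.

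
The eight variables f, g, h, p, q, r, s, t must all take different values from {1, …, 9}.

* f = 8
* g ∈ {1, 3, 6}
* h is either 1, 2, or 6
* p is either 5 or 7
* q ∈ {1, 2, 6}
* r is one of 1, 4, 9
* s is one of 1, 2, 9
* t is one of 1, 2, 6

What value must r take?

4

f must be 8 (only option left).
The 3 variables h, q, t are confined to {1, 2, 6}, which locks those values in; drop them from g, r, s.
That leaves g = 3.
s must be 9 (only option left). Remove 9 from r.
So r = 4.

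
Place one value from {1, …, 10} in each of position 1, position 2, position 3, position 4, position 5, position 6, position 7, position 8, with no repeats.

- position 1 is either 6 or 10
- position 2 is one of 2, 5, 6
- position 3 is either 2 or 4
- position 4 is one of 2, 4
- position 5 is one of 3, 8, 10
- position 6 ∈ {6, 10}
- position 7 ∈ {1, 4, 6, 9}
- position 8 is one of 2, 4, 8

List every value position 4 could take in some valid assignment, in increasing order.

2, 4

position 1 and position 6 share exactly the 2 values {6, 10}; by pigeonhole those values go to them, so strike 6, 10 from position 2, position 5, position 7.
position 3 and position 4 share exactly the 2 values {2, 4}; by pigeonhole those values go to them, so strike 2, 4 from position 2, position 7, position 8.
position 2 must be 5 (only option left).
That leaves position 8 = 8. Strike 8 from position 5.
position 5's domain is down to {3}, so position 5 = 3.
No further eliminations apply; position 4 can still be any of 2, 4.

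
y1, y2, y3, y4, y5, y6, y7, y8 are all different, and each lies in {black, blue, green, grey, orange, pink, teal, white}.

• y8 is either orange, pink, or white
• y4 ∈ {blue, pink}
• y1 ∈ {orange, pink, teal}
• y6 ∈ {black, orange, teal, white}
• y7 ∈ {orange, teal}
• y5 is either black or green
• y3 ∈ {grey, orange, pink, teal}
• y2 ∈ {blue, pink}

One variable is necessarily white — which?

y8

Among the 8 variables, green fits only y5 (and all 8 values in {black, blue, green, grey, orange, pink, teal, white} must be used), so y5 = green.
Among the 7 still-open variables, black fits only y6 (and all 7 values in {black, blue, grey, orange, pink, teal, white} must be used), so y6 = black.
Among the 6 still-open variables, grey fits only y3 (and all 6 values in {blue, grey, orange, pink, teal, white} must be used), so y3 = grey.
The 5 still-open variables together cover exactly {blue, orange, pink, teal, white} — 5 values for 5 variables — and white appears only in y8's list, so y8 = white.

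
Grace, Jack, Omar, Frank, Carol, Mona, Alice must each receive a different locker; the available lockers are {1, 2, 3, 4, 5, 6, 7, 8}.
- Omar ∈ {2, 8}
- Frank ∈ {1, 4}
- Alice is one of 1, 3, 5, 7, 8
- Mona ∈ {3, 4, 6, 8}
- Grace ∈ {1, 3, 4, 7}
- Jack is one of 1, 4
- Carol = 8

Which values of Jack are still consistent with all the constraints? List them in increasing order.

1, 4

Carol must be 8 (only option left). Remove 8 from Omar, Mona, Alice.
Omar must be 2 (only option left).
The 2 variables Jack and Frank are confined to {1, 4}, which locks those values in; drop them from Grace, Mona, Alice.
No further eliminations apply; Jack can still be any of 1, 4.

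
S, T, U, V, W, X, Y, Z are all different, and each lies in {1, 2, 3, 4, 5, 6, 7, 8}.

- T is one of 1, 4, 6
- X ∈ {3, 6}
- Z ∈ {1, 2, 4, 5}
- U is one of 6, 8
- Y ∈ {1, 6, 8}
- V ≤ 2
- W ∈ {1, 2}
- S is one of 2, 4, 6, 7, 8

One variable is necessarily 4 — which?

Among the 8 variables, 3 fits only X (and all 8 values in {1, 2, 3, 4, 5, 6, 7, 8} must be used), so X = 3.
The 7 still-open variables together cover exactly {1, 2, 4, 5, 6, 7, 8} — 7 values for 7 variables — and 5 appears only in Z's list, so Z = 5.
Among the 6 still-open variables, 7 fits only S (and all 6 values in {1, 2, 4, 6, 7, 8} must be used), so S = 7.
Among the 5 still-open variables, 4 fits only T (and all 5 values in {1, 2, 4, 6, 8} must be used), so T = 4.

T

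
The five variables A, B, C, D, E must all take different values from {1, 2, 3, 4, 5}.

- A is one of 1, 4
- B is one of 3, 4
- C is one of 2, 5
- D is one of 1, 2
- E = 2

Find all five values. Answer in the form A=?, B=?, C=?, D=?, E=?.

E has just one choice, so E = 2. Strike 2 from C, D.
C's domain is down to {5}, so C = 5.
D has just one choice, so D = 1. Eliminate 1 elsewhere: A.
A must be 4 (only option left). So B can't be 4.
B's domain is down to {3}, so B = 3.

A=4, B=3, C=5, D=1, E=2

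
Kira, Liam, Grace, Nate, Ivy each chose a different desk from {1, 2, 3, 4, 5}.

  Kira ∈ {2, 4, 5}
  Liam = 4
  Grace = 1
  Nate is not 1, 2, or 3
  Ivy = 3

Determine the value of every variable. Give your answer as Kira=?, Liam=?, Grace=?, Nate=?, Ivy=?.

Liam's domain is down to {4}, so Liam = 4. Strike 4 from Kira, Nate.
That leaves Grace = 1.
Nate has just one choice, so Nate = 5. Strike 5 from Kira.
That leaves Ivy = 3.
Kira's domain is down to {2}, so Kira = 2.

Kira=2, Liam=4, Grace=1, Nate=5, Ivy=3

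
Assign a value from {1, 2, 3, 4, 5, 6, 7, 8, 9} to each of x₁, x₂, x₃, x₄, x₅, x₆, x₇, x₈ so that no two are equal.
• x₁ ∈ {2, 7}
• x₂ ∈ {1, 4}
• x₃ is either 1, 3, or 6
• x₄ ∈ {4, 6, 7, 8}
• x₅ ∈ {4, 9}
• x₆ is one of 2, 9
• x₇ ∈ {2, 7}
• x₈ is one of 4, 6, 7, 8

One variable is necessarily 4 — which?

Among the 8 variables, 3 fits only x₃ (and all 8 values in {1, 2, 3, 4, 6, 7, 8, 9} must be used), so x₃ = 3.
The 7 still-open variables together cover exactly {1, 2, 4, 6, 7, 8, 9} — 7 values for 7 variables — and 1 appears only in x₂'s list, so x₂ = 1.
x₁ and x₇ between them cover only {2, 7} — a naked pair. Remove those values from x₄, x₆, x₈.
x₆'s domain is down to {9}, so x₆ = 9. Remove 9 from x₅.
So 4 goes to x₅.

x₅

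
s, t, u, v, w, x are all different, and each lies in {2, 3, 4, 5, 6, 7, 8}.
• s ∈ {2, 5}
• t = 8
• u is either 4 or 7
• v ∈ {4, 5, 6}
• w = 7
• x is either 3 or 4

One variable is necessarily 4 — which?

t's domain is down to {8}, so t = 8.
w has just one choice, so w = 7. Remove 7 from u.
So 4 goes to u.

u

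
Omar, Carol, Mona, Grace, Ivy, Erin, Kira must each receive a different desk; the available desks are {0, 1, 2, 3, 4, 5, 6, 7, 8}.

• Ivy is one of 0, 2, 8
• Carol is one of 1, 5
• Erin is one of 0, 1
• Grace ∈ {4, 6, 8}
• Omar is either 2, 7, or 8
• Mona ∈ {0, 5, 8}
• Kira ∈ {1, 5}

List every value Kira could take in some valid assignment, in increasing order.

1, 5

Carol and Kira between them cover only {1, 5} — a naked pair. Remove those values from Mona, Erin.
Erin's domain is down to {0}, so Erin = 0. Strike 0 from Mona, Ivy.
Mona's domain is down to {8}, so Mona = 8. Strike 8 from Omar, Grace, Ivy.
Ivy has just one choice, so Ivy = 2. Eliminate 2 elsewhere: Omar.
Omar's domain is down to {7}, so Omar = 7.
No further eliminations apply; Kira can still be any of 1, 5.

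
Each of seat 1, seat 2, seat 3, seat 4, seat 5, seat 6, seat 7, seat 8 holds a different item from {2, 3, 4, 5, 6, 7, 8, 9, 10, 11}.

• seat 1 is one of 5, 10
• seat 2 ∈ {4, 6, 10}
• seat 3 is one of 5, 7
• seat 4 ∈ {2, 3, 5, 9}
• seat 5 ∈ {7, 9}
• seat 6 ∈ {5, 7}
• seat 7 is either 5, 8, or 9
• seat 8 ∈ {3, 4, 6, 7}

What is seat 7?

seat 3 and seat 6 share exactly the 2 values {5, 7}; by pigeonhole those values go to them, so strike 5, 7 from seat 1, seat 4, seat 5, seat 7, seat 8.
seat 1 has just one choice, so seat 1 = 10. So seat 2 can't be 10.
That leaves seat 5 = 9. So seat 4, seat 7 can't be 9.
So seat 7 = 8.

8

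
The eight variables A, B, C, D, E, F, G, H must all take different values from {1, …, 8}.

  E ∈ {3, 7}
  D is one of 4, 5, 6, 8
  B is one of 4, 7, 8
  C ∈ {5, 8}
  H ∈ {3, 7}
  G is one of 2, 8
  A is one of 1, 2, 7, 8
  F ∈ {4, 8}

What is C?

The 8 variables together cover exactly {1, 2, 3, 4, 5, 6, 7, 8} — 8 values for 8 variables — and 1 appears only in A's list, so A = 1.
Among the 7 still-open variables, 2 fits only G (and all 7 values in {2, 3, 4, 5, 6, 7, 8} must be used), so G = 2.
Among the 6 still-open variables, 6 fits only D (and all 6 values in {3, 4, 5, 6, 7, 8} must be used), so D = 6.
The 5 still-open variables together cover exactly {3, 4, 5, 7, 8} — 5 values for 5 variables — and 5 appears only in C's list, so C = 5.

5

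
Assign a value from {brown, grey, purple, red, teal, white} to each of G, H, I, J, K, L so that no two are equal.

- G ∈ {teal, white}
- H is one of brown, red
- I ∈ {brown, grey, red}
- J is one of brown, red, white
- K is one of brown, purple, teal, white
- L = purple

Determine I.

L has just one choice, so L = purple. Eliminate purple elsewhere: K.
The 5 still-open variables together cover exactly {brown, grey, red, teal, white} — 5 values for 5 variables — and grey appears only in I's list, so I = grey.

grey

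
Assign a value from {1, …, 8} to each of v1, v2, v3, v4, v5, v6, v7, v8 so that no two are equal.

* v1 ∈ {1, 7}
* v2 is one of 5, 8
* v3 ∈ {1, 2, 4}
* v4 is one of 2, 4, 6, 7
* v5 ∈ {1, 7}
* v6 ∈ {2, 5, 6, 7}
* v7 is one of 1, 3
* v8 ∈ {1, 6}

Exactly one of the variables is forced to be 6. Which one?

v8

Among the 8 variables, 3 fits only v7 (and all 8 values in {1, 2, 3, 4, 5, 6, 7, 8} must be used), so v7 = 3.
The 7 still-open variables together cover exactly {1, 2, 4, 5, 6, 7, 8} — 7 values for 7 variables — and 8 appears only in v2's list, so v2 = 8.
Among the 6 still-open variables, 5 fits only v6 (and all 6 values in {1, 2, 4, 5, 6, 7} must be used), so v6 = 5.
The 2 variables v1 and v5 are confined to {1, 7}, which locks those values in; drop them from v3, v4, v8.
So 6 goes to v8.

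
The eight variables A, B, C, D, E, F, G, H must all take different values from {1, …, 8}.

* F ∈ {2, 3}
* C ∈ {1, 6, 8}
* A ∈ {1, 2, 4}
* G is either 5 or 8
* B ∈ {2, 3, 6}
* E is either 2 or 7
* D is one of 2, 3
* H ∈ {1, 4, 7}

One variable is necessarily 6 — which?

B

The 8 variables together cover exactly {1, 2, 3, 4, 5, 6, 7, 8} — 8 values for 8 variables — and 5 appears only in G's list, so G = 5.
Among the 7 still-open variables, 8 fits only C (and all 7 values in {1, 2, 3, 4, 6, 7, 8} must be used), so C = 8.
The 6 still-open variables draw from only 6 values {1, 2, 3, 4, 6, 7}, so each is used; only B can be 6, hence B = 6.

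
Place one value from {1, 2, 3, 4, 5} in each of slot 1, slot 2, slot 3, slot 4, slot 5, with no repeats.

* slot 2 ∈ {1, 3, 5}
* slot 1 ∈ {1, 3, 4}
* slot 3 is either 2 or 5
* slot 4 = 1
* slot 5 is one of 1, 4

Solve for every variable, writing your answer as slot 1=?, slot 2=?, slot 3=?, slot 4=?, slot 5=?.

slot 1=3, slot 2=5, slot 3=2, slot 4=1, slot 5=4

slot 4 has just one choice, so slot 4 = 1. So slot 1, slot 2, slot 5 can't be 1.
slot 5 has just one choice, so slot 5 = 4. So slot 1 can't be 4.
That leaves slot 1 = 3. So slot 2 can't be 3.
That leaves slot 2 = 5. So slot 3 can't be 5.
slot 3's domain is down to {2}, so slot 3 = 2.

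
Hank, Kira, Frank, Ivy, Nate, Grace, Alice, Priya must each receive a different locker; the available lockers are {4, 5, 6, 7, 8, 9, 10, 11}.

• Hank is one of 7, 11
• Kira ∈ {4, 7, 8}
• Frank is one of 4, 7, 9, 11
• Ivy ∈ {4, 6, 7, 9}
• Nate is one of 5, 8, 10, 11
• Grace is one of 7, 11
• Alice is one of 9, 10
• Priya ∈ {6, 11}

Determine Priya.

6

Among the 8 variables, 5 fits only Nate (and all 8 values in {4, 5, 6, 7, 8, 9, 10, 11} must be used), so Nate = 5.
The 7 still-open variables draw from only 7 values {4, 6, 7, 8, 9, 10, 11}, so each is used; only Kira can be 8, hence Kira = 8.
Among the 6 still-open variables, 10 fits only Alice (and all 6 values in {4, 6, 7, 9, 10, 11} must be used), so Alice = 10.
The 2 variables Hank and Grace are confined to {7, 11}, which locks those values in; drop them from Frank, Ivy, Priya.
So Priya = 6.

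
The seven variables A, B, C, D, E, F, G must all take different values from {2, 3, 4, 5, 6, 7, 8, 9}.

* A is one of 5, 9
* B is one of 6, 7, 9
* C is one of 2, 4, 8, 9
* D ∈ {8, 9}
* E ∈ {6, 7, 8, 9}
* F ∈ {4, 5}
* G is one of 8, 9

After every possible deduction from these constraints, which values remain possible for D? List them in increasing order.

8, 9

The 7 variables draw from only 7 values {2, 4, 5, 6, 7, 8, 9}, so each is used; only C can be 2, hence C = 2.
The 6 still-open variables draw from only 6 values {4, 5, 6, 7, 8, 9}, so each is used; only F can be 4, hence F = 4.
The 5 still-open variables together cover exactly {5, 6, 7, 8, 9} — 5 values for 5 variables — and 5 appears only in A's list, so A = 5.
D and G between them cover only {8, 9} — a naked pair. Remove those values from B, E.
No further eliminations apply; D can still be any of 8, 9.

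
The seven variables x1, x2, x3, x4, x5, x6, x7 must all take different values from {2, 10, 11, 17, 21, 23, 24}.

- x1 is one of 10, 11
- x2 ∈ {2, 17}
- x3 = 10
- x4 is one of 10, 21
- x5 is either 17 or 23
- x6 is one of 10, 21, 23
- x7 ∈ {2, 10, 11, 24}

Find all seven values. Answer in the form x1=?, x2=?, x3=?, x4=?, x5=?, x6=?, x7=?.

x3 has just one choice, so x3 = 10. Remove 10 from x1, x4, x6, x7.
x4 has just one choice, so x4 = 21. Remove 21 from x6.
x6 has just one choice, so x6 = 23. Eliminate 23 elsewhere: x5.
x1 must be 11 (only option left). Eliminate 11 elsewhere: x7.
x5 has just one choice, so x5 = 17. Strike 17 from x2.
x2 must be 2 (only option left). Eliminate 2 elsewhere: x7.
x7's domain is down to {24}, so x7 = 24.

x1=11, x2=2, x3=10, x4=21, x5=17, x6=23, x7=24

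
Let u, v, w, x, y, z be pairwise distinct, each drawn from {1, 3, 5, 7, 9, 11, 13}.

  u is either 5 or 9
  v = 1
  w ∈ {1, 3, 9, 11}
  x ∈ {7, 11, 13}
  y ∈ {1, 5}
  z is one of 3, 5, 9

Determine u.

9

v's domain is down to {1}, so v = 1. So w, y can't be 1.
That leaves y = 5. Strike 5 from u, z.
So u = 9.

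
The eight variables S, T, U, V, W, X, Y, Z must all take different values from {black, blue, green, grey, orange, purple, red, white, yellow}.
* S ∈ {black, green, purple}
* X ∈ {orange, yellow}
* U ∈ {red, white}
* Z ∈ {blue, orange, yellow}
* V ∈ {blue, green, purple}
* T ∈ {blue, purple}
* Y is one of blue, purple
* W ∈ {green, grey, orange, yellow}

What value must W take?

grey

T and Y share exactly the 2 values {blue, purple}; by pigeonhole those values go to them, so strike blue, purple from S, V, Z.
That leaves V = green. Remove green from S, W.
S has just one choice, so S = black.
X and Z between them cover only {orange, yellow} — a naked pair. Remove those values from W.
So W = grey.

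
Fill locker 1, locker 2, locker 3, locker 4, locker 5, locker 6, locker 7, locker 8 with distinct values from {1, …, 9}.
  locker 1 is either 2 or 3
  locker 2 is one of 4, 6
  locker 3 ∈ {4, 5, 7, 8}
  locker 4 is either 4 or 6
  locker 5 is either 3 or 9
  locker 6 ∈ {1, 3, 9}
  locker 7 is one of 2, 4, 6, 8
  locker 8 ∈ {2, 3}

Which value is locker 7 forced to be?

locker 1 and locker 8 between them cover only {2, 3} — a naked pair. Remove those values from locker 5, locker 6, locker 7.
locker 5's domain is down to {9}, so locker 5 = 9. So locker 6 can't be 9.
locker 6's domain is down to {1}, so locker 6 = 1.
locker 2 and locker 4 share exactly the 2 values {4, 6}; by pigeonhole those values go to them, so strike 4, 6 from locker 3, locker 7.
So locker 7 = 8.

8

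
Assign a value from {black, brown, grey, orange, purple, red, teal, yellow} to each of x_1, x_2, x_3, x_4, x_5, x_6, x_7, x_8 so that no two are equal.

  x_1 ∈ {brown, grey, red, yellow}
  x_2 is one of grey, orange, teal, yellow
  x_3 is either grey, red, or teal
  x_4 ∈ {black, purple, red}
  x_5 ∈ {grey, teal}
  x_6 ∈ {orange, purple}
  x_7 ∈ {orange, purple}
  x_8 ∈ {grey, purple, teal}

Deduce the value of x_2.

yellow

Among the 8 variables, black fits only x_4 (and all 8 values in {black, brown, grey, orange, purple, red, teal, yellow} must be used), so x_4 = black.
Among the 7 still-open variables, brown fits only x_1 (and all 7 values in {brown, grey, orange, purple, red, teal, yellow} must be used), so x_1 = brown.
The 6 still-open variables together cover exactly {grey, orange, purple, red, teal, yellow} — 6 values for 6 variables — and red appears only in x_3's list, so x_3 = red.
The 5 still-open variables draw from only 5 values {grey, orange, purple, teal, yellow}, so each is used; only x_2 can be yellow, hence x_2 = yellow.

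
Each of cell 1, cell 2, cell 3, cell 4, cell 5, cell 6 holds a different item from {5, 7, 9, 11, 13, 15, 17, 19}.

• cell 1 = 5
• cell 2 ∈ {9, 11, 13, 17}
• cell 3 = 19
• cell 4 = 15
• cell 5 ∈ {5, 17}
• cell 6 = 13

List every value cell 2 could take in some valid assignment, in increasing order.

cell 1's domain is down to {5}, so cell 1 = 5. Eliminate 5 elsewhere: cell 5.
That leaves cell 3 = 19.
That leaves cell 4 = 15.
cell 5's domain is down to {17}, so cell 5 = 17. So cell 2 can't be 17.
That leaves cell 6 = 13. Strike 13 from cell 2.
No further eliminations apply; cell 2 can still be any of 9, 11.

9, 11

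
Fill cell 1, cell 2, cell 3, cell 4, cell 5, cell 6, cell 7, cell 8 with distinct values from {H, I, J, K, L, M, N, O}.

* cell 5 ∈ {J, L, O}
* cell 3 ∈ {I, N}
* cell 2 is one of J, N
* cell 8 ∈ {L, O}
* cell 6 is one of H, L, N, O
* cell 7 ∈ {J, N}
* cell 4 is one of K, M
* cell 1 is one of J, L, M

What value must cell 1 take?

The 8 variables draw from only 8 values {H, I, J, K, L, M, N, O}, so each is used; only cell 6 can be H, hence cell 6 = H.
The 7 still-open variables draw from only 7 values {I, J, K, L, M, N, O}, so each is used; only cell 3 can be I, hence cell 3 = I.
The 6 still-open variables draw from only 6 values {J, K, L, M, N, O}, so each is used; only cell 4 can be K, hence cell 4 = K.
The 5 still-open variables together cover exactly {J, L, M, N, O} — 5 values for 5 variables — and M appears only in cell 1's list, so cell 1 = M.

M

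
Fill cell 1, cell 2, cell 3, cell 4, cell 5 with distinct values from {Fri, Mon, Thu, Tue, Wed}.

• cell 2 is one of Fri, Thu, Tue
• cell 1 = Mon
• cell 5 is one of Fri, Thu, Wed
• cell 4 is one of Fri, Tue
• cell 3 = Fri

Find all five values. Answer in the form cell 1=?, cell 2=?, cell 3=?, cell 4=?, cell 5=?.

cell 1=Mon, cell 2=Thu, cell 3=Fri, cell 4=Tue, cell 5=Wed

cell 1 has just one choice, so cell 1 = Mon.
cell 3 must be Fri (only option left). Eliminate Fri elsewhere: cell 2, cell 4, cell 5.
That leaves cell 4 = Tue. So cell 2 can't be Tue.
cell 2's domain is down to {Thu}, so cell 2 = Thu. Eliminate Thu elsewhere: cell 5.
cell 5's domain is down to {Wed}, so cell 5 = Wed.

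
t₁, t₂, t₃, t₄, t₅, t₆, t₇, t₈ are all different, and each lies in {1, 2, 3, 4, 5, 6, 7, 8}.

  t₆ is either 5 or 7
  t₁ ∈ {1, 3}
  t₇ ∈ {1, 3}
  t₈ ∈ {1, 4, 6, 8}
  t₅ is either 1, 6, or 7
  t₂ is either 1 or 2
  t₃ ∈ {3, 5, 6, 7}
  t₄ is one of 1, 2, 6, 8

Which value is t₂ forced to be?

2

The 8 variables together cover exactly {1, 2, 3, 4, 5, 6, 7, 8} — 8 values for 8 variables — and 4 appears only in t₈'s list, so t₈ = 4.
The 7 still-open variables together cover exactly {1, 2, 3, 5, 6, 7, 8} — 7 values for 7 variables — and 8 appears only in t₄'s list, so t₄ = 8.
The 6 still-open variables draw from only 6 values {1, 2, 3, 5, 6, 7}, so each is used; only t₂ can be 2, hence t₂ = 2.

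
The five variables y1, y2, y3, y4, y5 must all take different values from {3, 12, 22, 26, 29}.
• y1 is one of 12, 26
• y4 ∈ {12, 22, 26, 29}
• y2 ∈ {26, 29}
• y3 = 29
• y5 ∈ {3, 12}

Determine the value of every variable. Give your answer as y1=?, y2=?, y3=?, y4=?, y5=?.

y1=12, y2=26, y3=29, y4=22, y5=3

y3 must be 29 (only option left). So y2, y4 can't be 29.
That leaves y2 = 26. Eliminate 26 elsewhere: y1, y4.
y1 must be 12 (only option left). Eliminate 12 elsewhere: y4, y5.
y4 has just one choice, so y4 = 22.
y5 has just one choice, so y5 = 3.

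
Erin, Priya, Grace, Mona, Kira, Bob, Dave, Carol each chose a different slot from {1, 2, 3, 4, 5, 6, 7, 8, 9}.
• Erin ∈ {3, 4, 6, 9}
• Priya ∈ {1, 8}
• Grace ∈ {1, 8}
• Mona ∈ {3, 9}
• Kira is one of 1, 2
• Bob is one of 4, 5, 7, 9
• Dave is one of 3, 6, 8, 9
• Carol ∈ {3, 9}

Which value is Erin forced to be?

Priya and Grace between them cover only {1, 8} — a naked pair. Remove those values from Kira, Dave.
That leaves Kira = 2.
The 2 variables Mona and Carol are confined to {3, 9}, which locks those values in; drop them from Erin, Bob, Dave.
Dave's domain is down to {6}, so Dave = 6. Remove 6 from Erin.
So Erin = 4.

4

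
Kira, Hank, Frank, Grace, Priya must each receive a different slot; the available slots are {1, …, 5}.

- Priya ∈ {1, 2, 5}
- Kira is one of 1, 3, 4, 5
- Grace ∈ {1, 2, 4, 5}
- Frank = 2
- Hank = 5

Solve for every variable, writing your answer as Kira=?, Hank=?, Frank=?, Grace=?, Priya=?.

Hank must be 5 (only option left). Remove 5 from Kira, Grace, Priya.
Frank has just one choice, so Frank = 2. Strike 2 from Grace, Priya.
That leaves Priya = 1. Strike 1 from Kira, Grace.
Grace must be 4 (only option left). So Kira can't be 4.
Kira has just one choice, so Kira = 3.

Kira=3, Hank=5, Frank=2, Grace=4, Priya=1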